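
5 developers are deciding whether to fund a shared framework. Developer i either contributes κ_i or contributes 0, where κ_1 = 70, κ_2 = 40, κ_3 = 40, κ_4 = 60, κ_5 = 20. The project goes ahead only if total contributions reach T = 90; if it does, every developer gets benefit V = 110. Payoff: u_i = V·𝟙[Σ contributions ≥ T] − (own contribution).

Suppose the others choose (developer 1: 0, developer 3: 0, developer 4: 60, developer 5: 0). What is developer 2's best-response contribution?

Others' total = 60. Contributing 40 brings total to 100 ≥ 90: gain V − κ_2 = 70.
Best response: 40.

40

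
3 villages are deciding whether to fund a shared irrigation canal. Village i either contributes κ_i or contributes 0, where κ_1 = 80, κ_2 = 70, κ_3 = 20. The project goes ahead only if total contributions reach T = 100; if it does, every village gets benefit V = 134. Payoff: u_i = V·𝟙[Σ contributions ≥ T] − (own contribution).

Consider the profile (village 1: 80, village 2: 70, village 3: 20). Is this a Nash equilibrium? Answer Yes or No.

No

Total = 170 ≥ 100: provided.
Village 1 (pledges 80, payoff 54): dropping to 0 → total 90, payoff 0. No gain.
Village 2 (pledges 70, payoff 64): dropping to 0 → total 100, payoff 134. Profitable deviation.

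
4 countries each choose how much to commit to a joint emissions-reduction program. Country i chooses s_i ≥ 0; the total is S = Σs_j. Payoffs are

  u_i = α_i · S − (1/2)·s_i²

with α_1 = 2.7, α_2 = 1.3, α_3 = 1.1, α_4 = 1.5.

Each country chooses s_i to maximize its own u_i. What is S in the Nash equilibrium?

6.6

Country i's FOC: ∂u_i/∂s_i = α_i − s_i = 0, so s_i* = α_i.
NE contributions = (2.7, 1.3, 1.1, 1.5); S = 6.6.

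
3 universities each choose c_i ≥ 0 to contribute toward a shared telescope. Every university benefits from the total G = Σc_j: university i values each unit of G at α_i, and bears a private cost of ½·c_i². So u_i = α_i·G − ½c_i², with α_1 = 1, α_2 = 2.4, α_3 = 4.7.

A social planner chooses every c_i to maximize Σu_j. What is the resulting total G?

Planner FOC: ∂(Σu_j)/∂c_i = (Σα_j) − c_i = 0, so c_i^SO = Σα_j = 8.1 for every i; G^SO = 24.3.

24.3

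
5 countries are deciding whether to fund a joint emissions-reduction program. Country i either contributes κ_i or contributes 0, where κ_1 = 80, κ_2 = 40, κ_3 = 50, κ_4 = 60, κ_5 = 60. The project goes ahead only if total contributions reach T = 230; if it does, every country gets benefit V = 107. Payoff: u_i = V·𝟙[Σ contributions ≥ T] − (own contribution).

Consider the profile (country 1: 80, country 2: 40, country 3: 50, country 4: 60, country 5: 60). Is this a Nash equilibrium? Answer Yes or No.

Total = 290 ≥ 230: provided.
Country 1 (pledges 80, payoff 27): dropping to 0 → total 210, payoff 0. No gain.
Country 2 (pledges 40, payoff 67): dropping to 0 → total 250, payoff 107. Profitable deviation.

No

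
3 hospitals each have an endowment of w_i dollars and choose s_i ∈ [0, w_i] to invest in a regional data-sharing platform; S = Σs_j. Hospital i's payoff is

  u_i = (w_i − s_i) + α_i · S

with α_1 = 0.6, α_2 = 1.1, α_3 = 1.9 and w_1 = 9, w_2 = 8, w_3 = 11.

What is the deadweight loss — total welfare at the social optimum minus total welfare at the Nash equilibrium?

∂u_i/∂s_i = α_i − 1, so hospital i contributes w_i if α_i > 1, else 0.
α_i > 1 for i ∈ {2, 3}; NE contributions (0, 8, 11), S = 19.
W^NE = Σw_i − S^NE + (Σα_i)·S^NE = 28 + 2.6·19 = 77.4.
Planner: ∂(Σu_j)/∂s_i = Σα_j − 1 = 2.6 > 0, so everyone contributes w_i; S^SO = 28, W^SO = 28 + 2.6·28 = 100.8.
Deadweight loss = 23.4.

23.4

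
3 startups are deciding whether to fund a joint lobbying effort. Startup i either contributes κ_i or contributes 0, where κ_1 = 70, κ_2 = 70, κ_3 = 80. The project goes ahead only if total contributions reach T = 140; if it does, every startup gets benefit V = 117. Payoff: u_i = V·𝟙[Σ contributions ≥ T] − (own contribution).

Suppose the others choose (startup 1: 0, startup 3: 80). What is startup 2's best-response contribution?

Others' total = 80. Contributing 70 brings total to 150 ≥ 140: gain V − κ_2 = 47.
Best response: 70.

70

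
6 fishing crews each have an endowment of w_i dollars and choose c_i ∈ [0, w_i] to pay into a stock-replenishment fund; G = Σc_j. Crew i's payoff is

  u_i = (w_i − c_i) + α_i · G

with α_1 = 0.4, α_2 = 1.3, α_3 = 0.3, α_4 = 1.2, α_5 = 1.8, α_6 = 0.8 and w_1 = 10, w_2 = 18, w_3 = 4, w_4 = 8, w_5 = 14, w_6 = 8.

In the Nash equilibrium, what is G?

40

∂u_i/∂c_i = α_i − 1, so crew i contributes w_i if α_i > 1, else 0.
α_i > 1 for i ∈ {2, 4, 5}; NE contributions (0, 18, 0, 8, 14, 0), G = 40.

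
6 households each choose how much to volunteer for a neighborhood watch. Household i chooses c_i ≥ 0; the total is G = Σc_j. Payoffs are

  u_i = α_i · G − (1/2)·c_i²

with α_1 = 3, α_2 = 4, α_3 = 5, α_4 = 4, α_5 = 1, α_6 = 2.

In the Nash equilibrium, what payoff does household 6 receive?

Household i's FOC: ∂u_i/∂c_i = α_i − c_i = 0, so c_i* = α_i.
NE contributions = (3, 4, 5, 4, 1, 2); G = 19.
u_6 = α_6·G − ½·(c_6)² = 2·19 − ½·2² = 36.

36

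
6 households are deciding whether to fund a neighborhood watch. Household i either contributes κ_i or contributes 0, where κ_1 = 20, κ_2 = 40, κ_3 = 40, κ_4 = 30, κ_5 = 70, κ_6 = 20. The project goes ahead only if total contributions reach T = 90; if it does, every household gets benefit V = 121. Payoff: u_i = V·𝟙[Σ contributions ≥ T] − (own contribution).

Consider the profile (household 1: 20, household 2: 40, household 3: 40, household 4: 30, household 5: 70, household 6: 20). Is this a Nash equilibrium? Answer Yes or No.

No

Total = 220 ≥ 90: provided.
Household 1 (pledges 20, payoff 101): dropping to 0 → total 200, payoff 121. Profitable deviation.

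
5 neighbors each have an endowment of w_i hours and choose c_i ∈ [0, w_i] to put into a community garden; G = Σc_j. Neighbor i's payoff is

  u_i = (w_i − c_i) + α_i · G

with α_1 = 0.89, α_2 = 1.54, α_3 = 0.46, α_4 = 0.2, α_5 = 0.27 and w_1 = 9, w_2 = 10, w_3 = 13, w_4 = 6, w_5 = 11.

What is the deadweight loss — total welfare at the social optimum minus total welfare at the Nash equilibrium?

∂u_i/∂c_i = α_i − 1, so neighbor i contributes w_i if α_i > 1, else 0.
α_i > 1 for i ∈ {2}; NE contributions (0, 10, 0, 0, 0), G = 10.
W^NE = Σw_i − G^NE + (Σα_i)·G^NE = 49 + 2.36·10 = 72.6.
Planner: ∂(Σu_j)/∂c_i = Σα_j − 1 = 2.36 > 0, so everyone contributes w_i; G^SO = 49, W^SO = 49 + 2.36·49 = 164.64.
Deadweight loss = 92.04.

92.04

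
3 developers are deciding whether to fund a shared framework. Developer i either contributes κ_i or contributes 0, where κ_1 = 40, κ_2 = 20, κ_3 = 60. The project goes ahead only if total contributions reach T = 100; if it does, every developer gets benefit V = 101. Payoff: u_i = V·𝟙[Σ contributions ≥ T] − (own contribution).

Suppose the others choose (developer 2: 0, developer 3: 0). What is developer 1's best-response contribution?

0

Others' total = 0. Even contributing 40 gives 40 < 100: no benefit either way.
Best response: 0.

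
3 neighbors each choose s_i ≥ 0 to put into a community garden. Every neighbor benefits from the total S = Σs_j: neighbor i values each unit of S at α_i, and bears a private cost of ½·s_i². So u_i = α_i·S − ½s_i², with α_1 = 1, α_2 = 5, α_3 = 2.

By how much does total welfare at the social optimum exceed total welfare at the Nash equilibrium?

Neighbor i's FOC: ∂u_i/∂s_i = α_i − s_i = 0, so s_i* = α_i.
NE contributions = (1, 5, 2); S = 8.
W^NE = (Σα)·S − ½Σα_i² = 8² − ½·30 = 49.
Planner sets s_i = Σα_j = 8 for every i, so S^SO = 3·8 = 24.
W^SO = (Σα)·S^SO − ½·3·(Σα)² = (3/2)·8² = 96.
Deadweight loss = W^SO − W^NE = 47.

47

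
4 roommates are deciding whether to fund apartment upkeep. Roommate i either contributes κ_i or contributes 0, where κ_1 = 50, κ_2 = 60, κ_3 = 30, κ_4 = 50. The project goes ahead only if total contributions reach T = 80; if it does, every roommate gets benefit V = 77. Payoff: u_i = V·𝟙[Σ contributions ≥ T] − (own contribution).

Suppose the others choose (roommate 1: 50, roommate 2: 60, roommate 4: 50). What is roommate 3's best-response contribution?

0

Others' total = 160 ≥ 80; contributing adds cost 30 for no extra benefit.
Best response: 0.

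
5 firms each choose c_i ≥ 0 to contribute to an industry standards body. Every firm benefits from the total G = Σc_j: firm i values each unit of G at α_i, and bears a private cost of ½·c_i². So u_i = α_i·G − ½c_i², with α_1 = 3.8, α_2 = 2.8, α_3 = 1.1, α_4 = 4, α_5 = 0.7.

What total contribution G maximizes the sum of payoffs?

62

Planner FOC: ∂(Σu_j)/∂c_i = (Σα_j) − c_i = 0, so c_i^SO = Σα_j = 12.4 for every i; G^SO = 62.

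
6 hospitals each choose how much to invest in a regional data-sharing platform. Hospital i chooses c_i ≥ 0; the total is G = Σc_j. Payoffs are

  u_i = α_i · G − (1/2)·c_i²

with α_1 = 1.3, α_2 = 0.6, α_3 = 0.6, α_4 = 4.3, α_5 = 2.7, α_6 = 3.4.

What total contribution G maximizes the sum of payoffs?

Planner FOC: ∂(Σu_j)/∂c_i = (Σα_j) − c_i = 0, so c_i^SO = Σα_j = 12.9 for every i; G^SO = 77.4.

77.4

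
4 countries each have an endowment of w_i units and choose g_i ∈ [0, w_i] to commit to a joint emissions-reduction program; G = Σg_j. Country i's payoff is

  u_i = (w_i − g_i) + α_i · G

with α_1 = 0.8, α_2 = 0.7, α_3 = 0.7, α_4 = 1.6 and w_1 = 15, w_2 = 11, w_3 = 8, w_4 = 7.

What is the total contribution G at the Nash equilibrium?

7

∂u_i/∂g_i = α_i − 1, so country i contributes w_i if α_i > 1, else 0.
α_i > 1 for i ∈ {4}; NE contributions (0, 0, 0, 7), G = 7.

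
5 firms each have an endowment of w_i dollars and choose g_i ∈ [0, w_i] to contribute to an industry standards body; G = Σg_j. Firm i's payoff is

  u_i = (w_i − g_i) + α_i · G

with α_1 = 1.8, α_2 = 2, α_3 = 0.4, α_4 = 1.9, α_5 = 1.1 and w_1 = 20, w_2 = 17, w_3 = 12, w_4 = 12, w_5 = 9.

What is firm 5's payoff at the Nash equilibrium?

63.8

∂u_i/∂g_i = α_i − 1, so firm i contributes w_i if α_i > 1, else 0.
α_i > 1 for i ∈ {1, 2, 4, 5}; NE contributions (20, 17, 0, 12, 9), G = 58.
u_5 = (9 − 9) + 1.1·58 = 63.8.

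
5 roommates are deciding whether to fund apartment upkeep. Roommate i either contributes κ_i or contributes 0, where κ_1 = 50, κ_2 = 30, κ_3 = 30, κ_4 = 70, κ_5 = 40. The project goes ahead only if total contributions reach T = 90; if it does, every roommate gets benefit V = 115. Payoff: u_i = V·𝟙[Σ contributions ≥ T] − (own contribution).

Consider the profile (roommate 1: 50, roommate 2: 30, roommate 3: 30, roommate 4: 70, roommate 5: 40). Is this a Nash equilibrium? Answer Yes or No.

No

Total = 220 ≥ 90: provided.
Roommate 1 (pledges 50, payoff 65): dropping to 0 → total 170, payoff 115. Profitable deviation.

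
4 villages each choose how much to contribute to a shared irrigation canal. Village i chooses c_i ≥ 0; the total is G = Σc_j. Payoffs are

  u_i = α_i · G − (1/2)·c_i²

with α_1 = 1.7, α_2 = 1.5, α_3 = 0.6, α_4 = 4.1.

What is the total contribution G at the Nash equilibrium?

Village i's FOC: ∂u_i/∂c_i = α_i − c_i = 0, so c_i* = α_i.
NE contributions = (1.7, 1.5, 0.6, 4.1); G = 7.9.

7.9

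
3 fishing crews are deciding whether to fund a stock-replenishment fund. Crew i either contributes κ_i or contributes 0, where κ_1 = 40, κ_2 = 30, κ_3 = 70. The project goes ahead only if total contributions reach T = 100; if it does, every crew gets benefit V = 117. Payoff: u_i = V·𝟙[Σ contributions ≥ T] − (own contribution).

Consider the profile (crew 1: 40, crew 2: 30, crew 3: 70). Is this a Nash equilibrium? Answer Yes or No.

No

Total = 140 ≥ 100: provided.
Crew 1 (pledges 40, payoff 77): dropping to 0 → total 100, payoff 117. Profitable deviation.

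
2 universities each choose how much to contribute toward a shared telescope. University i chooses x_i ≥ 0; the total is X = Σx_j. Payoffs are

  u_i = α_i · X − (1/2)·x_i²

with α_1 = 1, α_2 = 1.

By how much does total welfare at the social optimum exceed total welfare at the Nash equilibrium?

University i's FOC: ∂u_i/∂x_i = α_i − x_i = 0, so x_i* = α_i.
NE contributions = (1, 1); X = 2.
W^NE = (Σα)·X − ½Σα_i² = 2² − ½·2 = 3.
Planner sets x_i = Σα_j = 2 for every i, so X^SO = 2·2 = 4.
W^SO = (Σα)·X^SO − ½·2·(Σα)² = (2/2)·2² = 4.
Deadweight loss = W^SO − W^NE = 1.

1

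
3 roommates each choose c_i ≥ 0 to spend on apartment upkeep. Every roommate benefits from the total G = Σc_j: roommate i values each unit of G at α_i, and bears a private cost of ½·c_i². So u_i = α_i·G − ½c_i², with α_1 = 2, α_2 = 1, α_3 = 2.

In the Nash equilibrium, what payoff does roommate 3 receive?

Roommate i's FOC: ∂u_i/∂c_i = α_i − c_i = 0, so c_i* = α_i.
NE contributions = (2, 1, 2); G = 5.
u_3 = α_3·G − ½·(c_3)² = 2·5 − ½·2² = 8.

8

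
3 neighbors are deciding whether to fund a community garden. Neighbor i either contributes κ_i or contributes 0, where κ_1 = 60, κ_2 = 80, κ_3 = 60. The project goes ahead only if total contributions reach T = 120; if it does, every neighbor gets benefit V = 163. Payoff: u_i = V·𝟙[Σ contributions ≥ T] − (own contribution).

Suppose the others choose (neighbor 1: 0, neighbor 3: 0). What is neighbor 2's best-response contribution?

Others' total = 0. Even contributing 80 gives 80 < 120: no benefit either way.
Best response: 0.

0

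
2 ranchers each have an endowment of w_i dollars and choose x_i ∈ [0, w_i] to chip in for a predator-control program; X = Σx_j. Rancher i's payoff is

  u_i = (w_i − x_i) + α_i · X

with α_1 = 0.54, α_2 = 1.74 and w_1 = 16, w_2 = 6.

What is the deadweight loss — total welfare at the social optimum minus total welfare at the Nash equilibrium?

20.48

∂u_i/∂x_i = α_i − 1, so rancher i contributes w_i if α_i > 1, else 0.
α_i > 1 for i ∈ {2}; NE contributions (0, 6), X = 6.
W^NE = Σw_i − X^NE + (Σα_i)·X^NE = 22 + 1.28·6 = 29.68.
Planner: ∂(Σu_j)/∂x_i = Σα_j − 1 = 1.28 > 0, so everyone contributes w_i; X^SO = 22, W^SO = 22 + 1.28·22 = 50.16.
Deadweight loss = 20.48.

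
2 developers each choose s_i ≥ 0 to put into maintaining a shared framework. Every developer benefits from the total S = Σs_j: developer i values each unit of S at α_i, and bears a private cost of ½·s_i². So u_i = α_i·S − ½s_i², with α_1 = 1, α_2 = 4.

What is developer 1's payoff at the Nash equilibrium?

Developer i's FOC: ∂u_i/∂s_i = α_i − s_i = 0, so s_i* = α_i.
NE contributions = (1, 4); S = 5.
u_1 = α_1·S − ½·(s_1)² = 1·5 − ½·1² = 4.5.

4.5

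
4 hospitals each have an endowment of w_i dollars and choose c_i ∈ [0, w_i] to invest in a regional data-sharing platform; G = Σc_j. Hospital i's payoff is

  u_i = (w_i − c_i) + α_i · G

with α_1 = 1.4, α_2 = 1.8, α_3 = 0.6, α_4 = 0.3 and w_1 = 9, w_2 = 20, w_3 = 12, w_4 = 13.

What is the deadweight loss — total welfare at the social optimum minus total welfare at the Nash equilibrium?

∂u_i/∂c_i = α_i − 1, so hospital i contributes w_i if α_i > 1, else 0.
α_i > 1 for i ∈ {1, 2}; NE contributions (9, 20, 0, 0), G = 29.
W^NE = Σw_i − G^NE + (Σα_i)·G^NE = 54 + 3.1·29 = 143.9.
Planner: ∂(Σu_j)/∂c_i = Σα_j − 1 = 3.1 > 0, so everyone contributes w_i; G^SO = 54, W^SO = 54 + 3.1·54 = 221.4.
Deadweight loss = 77.5.

77.5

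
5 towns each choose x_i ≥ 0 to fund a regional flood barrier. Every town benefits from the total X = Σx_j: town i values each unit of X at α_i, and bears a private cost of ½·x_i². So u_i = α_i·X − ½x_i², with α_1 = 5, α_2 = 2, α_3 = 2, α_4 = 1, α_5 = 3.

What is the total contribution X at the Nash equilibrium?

Town i's FOC: ∂u_i/∂x_i = α_i − x_i = 0, so x_i* = α_i.
NE contributions = (5, 2, 2, 1, 3); X = 13.

13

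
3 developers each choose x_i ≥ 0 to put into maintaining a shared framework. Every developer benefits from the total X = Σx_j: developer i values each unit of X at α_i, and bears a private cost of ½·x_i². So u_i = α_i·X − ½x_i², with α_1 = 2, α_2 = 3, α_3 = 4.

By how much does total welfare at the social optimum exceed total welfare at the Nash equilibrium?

Developer i's FOC: ∂u_i/∂x_i = α_i − x_i = 0, so x_i* = α_i.
NE contributions = (2, 3, 4); X = 9.
W^NE = (Σα)·X − ½Σα_i² = 9² − ½·29 = 66.5.
Planner sets x_i = Σα_j = 9 for every i, so X^SO = 3·9 = 27.
W^SO = (Σα)·X^SO − ½·3·(Σα)² = (3/2)·9² = 121.5.
Deadweight loss = W^SO − W^NE = 55.

55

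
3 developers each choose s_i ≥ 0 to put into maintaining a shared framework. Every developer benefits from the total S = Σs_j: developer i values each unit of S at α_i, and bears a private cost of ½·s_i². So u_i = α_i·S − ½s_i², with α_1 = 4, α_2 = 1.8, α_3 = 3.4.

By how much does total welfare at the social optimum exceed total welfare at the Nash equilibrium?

57.72

Developer i's FOC: ∂u_i/∂s_i = α_i − s_i = 0, so s_i* = α_i.
NE contributions = (4, 1.8, 3.4); S = 9.2.
W^NE = (Σα)·S − ½Σα_i² = 9.2² − ½·30.8 = 69.24.
Planner sets s_i = Σα_j = 9.2 for every i, so S^SO = 3·9.2 = 27.6.
W^SO = (Σα)·S^SO − ½·3·(Σα)² = (3/2)·9.2² = 126.96.
Deadweight loss = W^SO − W^NE = 57.72.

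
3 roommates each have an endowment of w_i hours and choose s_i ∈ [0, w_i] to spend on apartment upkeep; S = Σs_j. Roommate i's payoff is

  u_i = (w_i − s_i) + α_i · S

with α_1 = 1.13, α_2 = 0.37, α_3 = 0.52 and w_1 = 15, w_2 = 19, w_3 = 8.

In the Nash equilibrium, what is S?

∂u_i/∂s_i = α_i − 1, so roommate i contributes w_i if α_i > 1, else 0.
α_i > 1 for i ∈ {1}; NE contributions (15, 0, 0), S = 15.

15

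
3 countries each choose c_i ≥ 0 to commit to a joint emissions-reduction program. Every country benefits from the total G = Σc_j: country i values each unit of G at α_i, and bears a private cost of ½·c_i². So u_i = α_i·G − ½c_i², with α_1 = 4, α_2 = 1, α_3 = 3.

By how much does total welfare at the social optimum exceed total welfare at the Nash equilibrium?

45

Country i's FOC: ∂u_i/∂c_i = α_i − c_i = 0, so c_i* = α_i.
NE contributions = (4, 1, 3); G = 8.
W^NE = (Σα)·G − ½Σα_i² = 8² − ½·26 = 51.
Planner sets c_i = Σα_j = 8 for every i, so G^SO = 3·8 = 24.
W^SO = (Σα)·G^SO − ½·3·(Σα)² = (3/2)·8² = 96.
Deadweight loss = W^SO − W^NE = 45.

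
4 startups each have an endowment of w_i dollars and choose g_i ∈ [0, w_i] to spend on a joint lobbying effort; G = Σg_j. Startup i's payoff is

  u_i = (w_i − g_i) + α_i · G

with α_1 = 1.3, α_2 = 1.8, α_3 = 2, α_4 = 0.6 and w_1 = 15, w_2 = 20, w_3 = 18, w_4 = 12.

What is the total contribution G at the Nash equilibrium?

∂u_i/∂g_i = α_i − 1, so startup i contributes w_i if α_i > 1, else 0.
α_i > 1 for i ∈ {1, 2, 3}; NE contributions (15, 20, 18, 0), G = 53.

53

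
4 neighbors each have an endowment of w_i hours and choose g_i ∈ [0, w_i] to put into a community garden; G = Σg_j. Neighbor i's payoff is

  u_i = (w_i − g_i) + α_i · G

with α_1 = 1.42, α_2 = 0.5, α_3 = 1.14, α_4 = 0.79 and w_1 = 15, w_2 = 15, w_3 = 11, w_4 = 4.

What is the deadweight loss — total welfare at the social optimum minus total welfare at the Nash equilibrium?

54.15

∂u_i/∂g_i = α_i − 1, so neighbor i contributes w_i if α_i > 1, else 0.
α_i > 1 for i ∈ {1, 3}; NE contributions (15, 0, 11, 0), G = 26.
W^NE = Σw_i − G^NE + (Σα_i)·G^NE = 45 + 2.85·26 = 119.1.
Planner: ∂(Σu_j)/∂g_i = Σα_j − 1 = 2.85 > 0, so everyone contributes w_i; G^SO = 45, W^SO = 45 + 2.85·45 = 173.25.
Deadweight loss = 54.15.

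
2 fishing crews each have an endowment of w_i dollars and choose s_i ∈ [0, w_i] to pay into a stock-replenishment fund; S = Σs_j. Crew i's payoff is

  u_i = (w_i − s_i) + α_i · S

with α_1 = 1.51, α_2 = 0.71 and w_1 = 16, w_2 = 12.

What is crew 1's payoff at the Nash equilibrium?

∂u_i/∂s_i = α_i − 1, so crew i contributes w_i if α_i > 1, else 0.
α_i > 1 for i ∈ {1}; NE contributions (16, 0), S = 16.
u_1 = (16 − 16) + 1.51·16 = 24.16.

24.16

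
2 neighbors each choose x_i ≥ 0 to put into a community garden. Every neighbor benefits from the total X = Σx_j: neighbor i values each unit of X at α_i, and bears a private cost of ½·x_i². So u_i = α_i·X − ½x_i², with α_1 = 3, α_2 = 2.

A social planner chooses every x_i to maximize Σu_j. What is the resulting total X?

10

Planner FOC: ∂(Σu_j)/∂x_i = (Σα_j) − x_i = 0, so x_i^SO = Σα_j = 5 for every i; X^SO = 10.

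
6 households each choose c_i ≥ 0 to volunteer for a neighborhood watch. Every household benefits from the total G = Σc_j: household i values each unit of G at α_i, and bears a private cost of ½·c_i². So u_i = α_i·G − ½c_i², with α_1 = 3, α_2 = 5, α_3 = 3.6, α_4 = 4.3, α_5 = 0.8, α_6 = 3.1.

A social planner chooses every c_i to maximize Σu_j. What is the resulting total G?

Planner FOC: ∂(Σu_j)/∂c_i = (Σα_j) − c_i = 0, so c_i^SO = Σα_j = 19.8 for every i; G^SO = 118.8.

118.8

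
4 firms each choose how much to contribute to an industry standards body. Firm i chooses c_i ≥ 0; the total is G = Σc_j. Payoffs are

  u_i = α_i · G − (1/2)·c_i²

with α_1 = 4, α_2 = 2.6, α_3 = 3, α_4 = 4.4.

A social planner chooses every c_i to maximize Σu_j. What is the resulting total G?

Planner FOC: ∂(Σu_j)/∂c_i = (Σα_j) − c_i = 0, so c_i^SO = Σα_j = 14 for every i; G^SO = 56.

56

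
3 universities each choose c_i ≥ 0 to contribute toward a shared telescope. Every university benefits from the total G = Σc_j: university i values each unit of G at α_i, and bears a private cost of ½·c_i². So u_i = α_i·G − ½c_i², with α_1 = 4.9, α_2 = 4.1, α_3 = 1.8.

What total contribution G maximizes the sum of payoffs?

Planner FOC: ∂(Σu_j)/∂c_i = (Σα_j) − c_i = 0, so c_i^SO = Σα_j = 10.8 for every i; G^SO = 32.4.

32.4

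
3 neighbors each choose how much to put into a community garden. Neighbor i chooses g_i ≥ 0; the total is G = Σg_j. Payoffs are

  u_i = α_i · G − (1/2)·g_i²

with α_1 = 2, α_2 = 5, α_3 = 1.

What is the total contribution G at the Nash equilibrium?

8

Neighbor i's FOC: ∂u_i/∂g_i = α_i − g_i = 0, so g_i* = α_i.
NE contributions = (2, 5, 1); G = 8.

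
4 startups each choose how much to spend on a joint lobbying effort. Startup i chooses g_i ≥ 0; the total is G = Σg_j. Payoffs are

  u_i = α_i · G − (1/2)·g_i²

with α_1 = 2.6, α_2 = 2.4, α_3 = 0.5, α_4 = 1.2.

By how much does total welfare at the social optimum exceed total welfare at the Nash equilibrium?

Startup i's FOC: ∂u_i/∂g_i = α_i − g_i = 0, so g_i* = α_i.
NE contributions = (2.6, 2.4, 0.5, 1.2); G = 6.7.
W^NE = (Σα)·G − ½Σα_i² = 6.7² − ½·14.21 = 37.785.
Planner sets g_i = Σα_j = 6.7 for every i, so G^SO = 4·6.7 = 26.8.
W^SO = (Σα)·G^SO − ½·4·(Σα)² = (4/2)·6.7² = 89.78.
Deadweight loss = W^SO − W^NE = 51.995.

51.995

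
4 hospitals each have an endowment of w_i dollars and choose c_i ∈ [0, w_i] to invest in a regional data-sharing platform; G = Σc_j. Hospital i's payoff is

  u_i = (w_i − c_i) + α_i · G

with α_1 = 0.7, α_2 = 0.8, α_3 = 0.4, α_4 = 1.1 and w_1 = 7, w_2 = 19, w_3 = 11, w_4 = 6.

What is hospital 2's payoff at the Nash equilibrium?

23.8

∂u_i/∂c_i = α_i − 1, so hospital i contributes w_i if α_i > 1, else 0.
α_i > 1 for i ∈ {4}; NE contributions (0, 0, 0, 6), G = 6.
u_2 = (19 − 0) + 0.8·6 = 23.8.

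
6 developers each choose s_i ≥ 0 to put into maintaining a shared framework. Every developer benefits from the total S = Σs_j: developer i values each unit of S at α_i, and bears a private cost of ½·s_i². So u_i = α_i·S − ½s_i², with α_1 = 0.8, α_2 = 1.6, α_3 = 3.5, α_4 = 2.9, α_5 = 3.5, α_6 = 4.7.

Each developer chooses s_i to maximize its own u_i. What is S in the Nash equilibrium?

Developer i's FOC: ∂u_i/∂s_i = α_i − s_i = 0, so s_i* = α_i.
NE contributions = (0.8, 1.6, 3.5, 2.9, 3.5, 4.7); S = 17.

17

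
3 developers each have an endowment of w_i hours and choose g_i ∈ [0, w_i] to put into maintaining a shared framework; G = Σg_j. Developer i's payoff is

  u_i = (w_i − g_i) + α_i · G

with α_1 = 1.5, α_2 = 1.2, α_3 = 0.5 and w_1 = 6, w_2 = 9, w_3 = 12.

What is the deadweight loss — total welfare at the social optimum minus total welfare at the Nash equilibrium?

∂u_i/∂g_i = α_i − 1, so developer i contributes w_i if α_i > 1, else 0.
α_i > 1 for i ∈ {1, 2}; NE contributions (6, 9, 0), G = 15.
W^NE = Σw_i − G^NE + (Σα_i)·G^NE = 27 + 2.2·15 = 60.
Planner: ∂(Σu_j)/∂g_i = Σα_j − 1 = 2.2 > 0, so everyone contributes w_i; G^SO = 27, W^SO = 27 + 2.2·27 = 86.4.
Deadweight loss = 26.4.

26.4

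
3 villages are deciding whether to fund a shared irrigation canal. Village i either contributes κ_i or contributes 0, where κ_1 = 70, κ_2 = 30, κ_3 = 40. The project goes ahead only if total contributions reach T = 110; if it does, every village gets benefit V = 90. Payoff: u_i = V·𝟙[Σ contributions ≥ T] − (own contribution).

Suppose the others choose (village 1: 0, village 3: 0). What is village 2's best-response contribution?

Others' total = 0. Even contributing 30 gives 30 < 110: no benefit either way.
Best response: 0.

0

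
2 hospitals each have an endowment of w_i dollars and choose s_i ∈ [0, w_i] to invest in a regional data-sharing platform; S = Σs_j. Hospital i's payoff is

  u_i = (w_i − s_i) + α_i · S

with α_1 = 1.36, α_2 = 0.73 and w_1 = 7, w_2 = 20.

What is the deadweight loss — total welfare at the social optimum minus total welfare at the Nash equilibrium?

21.8

∂u_i/∂s_i = α_i − 1, so hospital i contributes w_i if α_i > 1, else 0.
α_i > 1 for i ∈ {1}; NE contributions (7, 0), S = 7.
W^NE = Σw_i − S^NE + (Σα_i)·S^NE = 27 + 1.09·7 = 34.63.
Planner: ∂(Σu_j)/∂s_i = Σα_j − 1 = 1.09 > 0, so everyone contributes w_i; S^SO = 27, W^SO = 27 + 1.09·27 = 56.43.
Deadweight loss = 21.8.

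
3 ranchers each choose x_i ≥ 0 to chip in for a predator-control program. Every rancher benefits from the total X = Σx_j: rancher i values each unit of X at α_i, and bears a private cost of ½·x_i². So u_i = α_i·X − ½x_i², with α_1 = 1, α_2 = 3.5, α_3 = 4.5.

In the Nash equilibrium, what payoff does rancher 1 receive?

Rancher i's FOC: ∂u_i/∂x_i = α_i − x_i = 0, so x_i* = α_i.
NE contributions = (1, 3.5, 4.5); X = 9.
u_1 = α_1·X − ½·(x_1)² = 1·9 − ½·1² = 8.5.

8.5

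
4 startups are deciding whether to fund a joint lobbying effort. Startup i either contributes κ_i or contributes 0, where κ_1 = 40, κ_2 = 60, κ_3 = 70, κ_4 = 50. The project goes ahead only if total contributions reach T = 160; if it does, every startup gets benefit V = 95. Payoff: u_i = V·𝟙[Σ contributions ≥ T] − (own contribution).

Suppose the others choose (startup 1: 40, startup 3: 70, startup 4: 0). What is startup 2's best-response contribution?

60

Others' total = 110. Contributing 60 brings total to 170 ≥ 160: gain V − κ_2 = 35.
Best response: 60.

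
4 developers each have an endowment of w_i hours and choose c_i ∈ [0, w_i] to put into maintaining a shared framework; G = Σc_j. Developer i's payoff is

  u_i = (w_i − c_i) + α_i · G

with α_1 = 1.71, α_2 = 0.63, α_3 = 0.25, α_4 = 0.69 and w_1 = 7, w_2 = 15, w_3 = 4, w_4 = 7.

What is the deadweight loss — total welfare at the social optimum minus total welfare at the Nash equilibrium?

∂u_i/∂c_i = α_i − 1, so developer i contributes w_i if α_i > 1, else 0.
α_i > 1 for i ∈ {1}; NE contributions (7, 0, 0, 0), G = 7.
W^NE = Σw_i − G^NE + (Σα_i)·G^NE = 33 + 2.28·7 = 48.96.
Planner: ∂(Σu_j)/∂c_i = Σα_j − 1 = 2.28 > 0, so everyone contributes w_i; G^SO = 33, W^SO = 33 + 2.28·33 = 108.24.
Deadweight loss = 59.28.

59.28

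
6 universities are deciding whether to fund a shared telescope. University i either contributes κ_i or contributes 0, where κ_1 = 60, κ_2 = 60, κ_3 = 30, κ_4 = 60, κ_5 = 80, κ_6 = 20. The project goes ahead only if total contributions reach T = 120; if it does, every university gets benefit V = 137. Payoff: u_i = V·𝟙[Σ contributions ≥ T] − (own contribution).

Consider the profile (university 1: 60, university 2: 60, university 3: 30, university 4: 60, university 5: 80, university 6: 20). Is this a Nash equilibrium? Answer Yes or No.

Total = 310 ≥ 120: provided.
University 1 (pledges 60, payoff 77): dropping to 0 → total 250, payoff 137. Profitable deviation.

No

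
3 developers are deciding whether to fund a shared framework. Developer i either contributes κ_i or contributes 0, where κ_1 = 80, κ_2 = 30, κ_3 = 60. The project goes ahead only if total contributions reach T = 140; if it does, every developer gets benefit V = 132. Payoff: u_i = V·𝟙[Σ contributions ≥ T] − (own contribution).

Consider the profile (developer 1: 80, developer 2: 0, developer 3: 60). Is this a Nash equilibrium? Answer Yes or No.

Total = 140 ≥ 140: provided.
Developer 1 (pledges 80, payoff 52): dropping to 0 → total 60, payoff 0. No gain.
Developer 2 (pledges 0, payoff 132): pledging 30 → total 170, payoff 102. No gain.
Developer 3 (pledges 60, payoff 72): dropping to 0 → total 80, payoff 0. No gain.

Yes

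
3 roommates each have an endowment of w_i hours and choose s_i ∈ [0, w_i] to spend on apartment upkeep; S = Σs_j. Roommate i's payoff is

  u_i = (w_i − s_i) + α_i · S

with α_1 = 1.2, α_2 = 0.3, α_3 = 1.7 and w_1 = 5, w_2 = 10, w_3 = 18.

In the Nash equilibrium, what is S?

23

∂u_i/∂s_i = α_i − 1, so roommate i contributes w_i if α_i > 1, else 0.
α_i > 1 for i ∈ {1, 3}; NE contributions (5, 0, 18), S = 23.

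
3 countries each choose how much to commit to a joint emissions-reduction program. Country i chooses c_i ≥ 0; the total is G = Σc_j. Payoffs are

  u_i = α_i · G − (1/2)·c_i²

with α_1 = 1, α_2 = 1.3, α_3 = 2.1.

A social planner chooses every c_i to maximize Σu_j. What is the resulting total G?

13.2

Planner FOC: ∂(Σu_j)/∂c_i = (Σα_j) − c_i = 0, so c_i^SO = Σα_j = 4.4 for every i; G^SO = 13.2.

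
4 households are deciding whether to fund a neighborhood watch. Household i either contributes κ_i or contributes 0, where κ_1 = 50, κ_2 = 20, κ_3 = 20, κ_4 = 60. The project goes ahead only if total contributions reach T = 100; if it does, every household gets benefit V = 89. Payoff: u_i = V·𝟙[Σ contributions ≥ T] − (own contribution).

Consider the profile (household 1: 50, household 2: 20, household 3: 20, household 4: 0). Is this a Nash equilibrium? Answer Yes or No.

No

Total = 90 < 100: not provided.
Household 1 (pledges 50, payoff -50): dropping to 0 → total 40, payoff 0. Profitable deviation.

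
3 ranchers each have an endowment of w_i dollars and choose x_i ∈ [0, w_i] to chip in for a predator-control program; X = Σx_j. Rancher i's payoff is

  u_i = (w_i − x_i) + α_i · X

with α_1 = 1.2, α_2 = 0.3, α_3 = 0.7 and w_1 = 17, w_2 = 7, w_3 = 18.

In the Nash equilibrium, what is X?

∂u_i/∂x_i = α_i − 1, so rancher i contributes w_i if α_i > 1, else 0.
α_i > 1 for i ∈ {1}; NE contributions (17, 0, 0), X = 17.

17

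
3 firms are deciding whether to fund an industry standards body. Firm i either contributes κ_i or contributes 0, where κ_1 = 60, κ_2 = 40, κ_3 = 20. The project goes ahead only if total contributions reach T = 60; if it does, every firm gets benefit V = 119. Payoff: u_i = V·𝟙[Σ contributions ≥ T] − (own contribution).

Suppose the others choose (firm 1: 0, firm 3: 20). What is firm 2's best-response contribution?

Others' total = 20. Contributing 40 brings total to 60 ≥ 60: gain V − κ_2 = 79.
Best response: 40.

40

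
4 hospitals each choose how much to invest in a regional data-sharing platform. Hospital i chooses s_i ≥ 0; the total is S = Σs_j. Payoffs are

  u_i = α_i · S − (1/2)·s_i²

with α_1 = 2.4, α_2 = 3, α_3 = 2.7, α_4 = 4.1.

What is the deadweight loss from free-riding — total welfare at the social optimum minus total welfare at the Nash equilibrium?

168.27

Hospital i's FOC: ∂u_i/∂s_i = α_i − s_i = 0, so s_i* = α_i.
NE contributions = (2.4, 3, 2.7, 4.1); S = 12.2.
W^NE = (Σα)·S − ½Σα_i² = 12.2² − ½·38.86 = 129.41.
Planner sets s_i = Σα_j = 12.2 for every i, so S^SO = 4·12.2 = 48.8.
W^SO = (Σα)·S^SO − ½·4·(Σα)² = (4/2)·12.2² = 297.68.
Deadweight loss = W^SO − W^NE = 168.27.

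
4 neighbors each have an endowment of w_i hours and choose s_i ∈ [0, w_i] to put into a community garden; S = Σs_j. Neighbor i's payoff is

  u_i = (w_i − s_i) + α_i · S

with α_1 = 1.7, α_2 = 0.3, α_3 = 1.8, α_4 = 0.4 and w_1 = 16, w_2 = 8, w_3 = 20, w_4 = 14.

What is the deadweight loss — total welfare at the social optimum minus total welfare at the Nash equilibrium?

70.4

∂u_i/∂s_i = α_i − 1, so neighbor i contributes w_i if α_i > 1, else 0.
α_i > 1 for i ∈ {1, 3}; NE contributions (16, 0, 20, 0), S = 36.
W^NE = Σw_i − S^NE + (Σα_i)·S^NE = 58 + 3.2·36 = 173.2.
Planner: ∂(Σu_j)/∂s_i = Σα_j − 1 = 3.2 > 0, so everyone contributes w_i; S^SO = 58, W^SO = 58 + 3.2·58 = 243.6.
Deadweight loss = 70.4.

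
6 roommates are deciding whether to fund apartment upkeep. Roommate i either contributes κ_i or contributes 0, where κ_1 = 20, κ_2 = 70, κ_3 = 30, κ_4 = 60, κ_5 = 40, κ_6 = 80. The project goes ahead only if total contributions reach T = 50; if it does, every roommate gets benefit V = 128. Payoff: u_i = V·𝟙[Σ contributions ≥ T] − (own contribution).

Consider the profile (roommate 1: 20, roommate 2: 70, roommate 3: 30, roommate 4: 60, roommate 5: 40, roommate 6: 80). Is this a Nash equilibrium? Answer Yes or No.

No

Total = 300 ≥ 50: provided.
Roommate 1 (pledges 20, payoff 108): dropping to 0 → total 280, payoff 128. Profitable deviation.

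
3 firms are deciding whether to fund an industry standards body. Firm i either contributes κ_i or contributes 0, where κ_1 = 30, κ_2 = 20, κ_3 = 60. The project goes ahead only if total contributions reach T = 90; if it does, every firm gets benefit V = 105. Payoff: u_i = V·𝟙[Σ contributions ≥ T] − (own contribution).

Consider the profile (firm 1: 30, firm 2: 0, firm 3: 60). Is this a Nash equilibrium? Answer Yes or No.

Yes

Total = 90 ≥ 90: provided.
Firm 1 (pledges 30, payoff 75): dropping to 0 → total 60, payoff 0. No gain.
Firm 2 (pledges 0, payoff 105): pledging 20 → total 110, payoff 85. No gain.
Firm 3 (pledges 60, payoff 45): dropping to 0 → total 30, payoff 0. No gain.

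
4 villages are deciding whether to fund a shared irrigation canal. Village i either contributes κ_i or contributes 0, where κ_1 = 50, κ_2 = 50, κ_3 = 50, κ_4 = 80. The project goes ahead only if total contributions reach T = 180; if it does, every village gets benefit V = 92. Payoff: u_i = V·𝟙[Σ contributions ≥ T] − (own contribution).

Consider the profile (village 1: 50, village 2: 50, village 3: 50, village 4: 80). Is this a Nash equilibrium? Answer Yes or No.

Total = 230 ≥ 180: provided.
Village 1 (pledges 50, payoff 42): dropping to 0 → total 180, payoff 92. Profitable deviation.

No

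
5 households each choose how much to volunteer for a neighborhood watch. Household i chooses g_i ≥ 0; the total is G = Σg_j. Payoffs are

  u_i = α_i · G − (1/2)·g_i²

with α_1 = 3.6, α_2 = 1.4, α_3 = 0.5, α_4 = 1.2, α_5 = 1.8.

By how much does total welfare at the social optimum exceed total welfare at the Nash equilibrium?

Household i's FOC: ∂u_i/∂g_i = α_i − g_i = 0, so g_i* = α_i.
NE contributions = (3.6, 1.4, 0.5, 1.2, 1.8); G = 8.5.
W^NE = (Σα)·G − ½Σα_i² = 8.5² − ½·19.85 = 62.325.
Planner sets g_i = Σα_j = 8.5 for every i, so G^SO = 5·8.5 = 42.5.
W^SO = (Σα)·G^SO − ½·5·(Σα)² = (5/2)·8.5² = 180.625.
Deadweight loss = W^SO − W^NE = 118.3.

118.3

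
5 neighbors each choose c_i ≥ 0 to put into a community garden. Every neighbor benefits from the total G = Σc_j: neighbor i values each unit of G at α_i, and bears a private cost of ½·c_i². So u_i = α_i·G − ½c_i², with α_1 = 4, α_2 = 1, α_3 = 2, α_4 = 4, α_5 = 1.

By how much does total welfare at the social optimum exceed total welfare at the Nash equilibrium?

Neighbor i's FOC: ∂u_i/∂c_i = α_i − c_i = 0, so c_i* = α_i.
NE contributions = (4, 1, 2, 4, 1); G = 12.
W^NE = (Σα)·G − ½Σα_i² = 12² − ½·38 = 125.
Planner sets c_i = Σα_j = 12 for every i, so G^SO = 5·12 = 60.
W^SO = (Σα)·G^SO − ½·5·(Σα)² = (5/2)·12² = 360.
Deadweight loss = W^SO − W^NE = 235.

235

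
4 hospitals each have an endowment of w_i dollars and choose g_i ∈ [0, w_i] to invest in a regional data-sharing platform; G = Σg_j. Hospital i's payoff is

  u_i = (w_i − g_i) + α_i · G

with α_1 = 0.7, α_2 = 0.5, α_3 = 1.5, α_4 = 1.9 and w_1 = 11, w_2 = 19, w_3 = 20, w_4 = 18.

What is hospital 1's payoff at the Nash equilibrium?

37.6

∂u_i/∂g_i = α_i − 1, so hospital i contributes w_i if α_i > 1, else 0.
α_i > 1 for i ∈ {3, 4}; NE contributions (0, 0, 20, 18), G = 38.
u_1 = (11 − 0) + 0.7·38 = 37.6.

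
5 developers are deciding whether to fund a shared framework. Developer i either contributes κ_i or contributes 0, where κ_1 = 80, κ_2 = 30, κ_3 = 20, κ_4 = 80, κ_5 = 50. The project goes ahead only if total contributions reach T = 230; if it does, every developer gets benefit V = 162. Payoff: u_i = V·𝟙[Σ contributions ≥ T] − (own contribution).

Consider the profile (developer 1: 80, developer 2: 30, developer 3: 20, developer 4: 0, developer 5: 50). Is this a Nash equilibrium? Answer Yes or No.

Total = 180 < 230: not provided.
Developer 1 (pledges 80, payoff -80): dropping to 0 → total 100, payoff 0. Profitable deviation.

No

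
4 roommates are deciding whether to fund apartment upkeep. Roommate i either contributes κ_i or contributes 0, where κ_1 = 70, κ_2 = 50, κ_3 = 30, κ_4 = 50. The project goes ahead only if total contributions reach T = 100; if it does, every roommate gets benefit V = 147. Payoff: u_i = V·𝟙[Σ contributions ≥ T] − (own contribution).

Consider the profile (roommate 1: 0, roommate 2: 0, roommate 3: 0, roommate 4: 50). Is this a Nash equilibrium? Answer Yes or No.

Total = 50 < 100: not provided.
Roommate 1 (pledges 0, payoff 0): pledging 70 → total 120, payoff 77. Profitable deviation.

No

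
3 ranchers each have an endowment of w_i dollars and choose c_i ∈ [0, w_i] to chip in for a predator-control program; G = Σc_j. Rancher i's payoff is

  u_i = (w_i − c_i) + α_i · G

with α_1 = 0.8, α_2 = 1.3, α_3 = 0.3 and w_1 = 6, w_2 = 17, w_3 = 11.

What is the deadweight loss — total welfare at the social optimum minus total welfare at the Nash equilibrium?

∂u_i/∂c_i = α_i − 1, so rancher i contributes w_i if α_i > 1, else 0.
α_i > 1 for i ∈ {2}; NE contributions (0, 17, 0), G = 17.
W^NE = Σw_i − G^NE + (Σα_i)·G^NE = 34 + 1.4·17 = 57.8.
Planner: ∂(Σu_j)/∂c_i = Σα_j − 1 = 1.4 > 0, so everyone contributes w_i; G^SO = 34, W^SO = 34 + 1.4·34 = 81.6.
Deadweight loss = 23.8.

23.8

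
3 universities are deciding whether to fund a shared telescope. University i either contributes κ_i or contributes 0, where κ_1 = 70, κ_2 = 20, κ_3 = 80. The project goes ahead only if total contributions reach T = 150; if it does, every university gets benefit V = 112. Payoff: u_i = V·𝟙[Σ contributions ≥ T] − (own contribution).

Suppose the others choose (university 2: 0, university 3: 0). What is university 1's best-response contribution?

Others' total = 0. Even contributing 70 gives 70 < 150: no benefit either way.
Best response: 0.

0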